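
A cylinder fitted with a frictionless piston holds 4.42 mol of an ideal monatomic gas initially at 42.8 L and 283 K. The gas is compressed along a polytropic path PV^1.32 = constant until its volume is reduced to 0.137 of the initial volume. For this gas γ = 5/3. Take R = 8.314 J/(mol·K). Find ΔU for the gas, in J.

13900 J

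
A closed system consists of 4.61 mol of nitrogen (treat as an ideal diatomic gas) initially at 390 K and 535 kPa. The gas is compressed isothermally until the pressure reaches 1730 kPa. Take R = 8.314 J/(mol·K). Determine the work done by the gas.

-17500 J

V₁ = nRT₁/P₁ = 4.61×8.314×390/535 = 27.9 L.
Isothermal: T stays 390 K; PV = const ⇒ V₂ = 8.64 L, P₂ = 1730 kPa.
W = nRT ln(V₂/V₁) = 4.61×8.314×390×ln(0.309) = -17500 J.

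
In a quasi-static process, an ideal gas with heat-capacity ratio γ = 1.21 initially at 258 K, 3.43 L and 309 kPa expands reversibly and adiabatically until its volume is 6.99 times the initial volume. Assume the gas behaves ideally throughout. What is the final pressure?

29.4 kPa

Adiabatic: TV^(γ−1) = const ⇒ T₂ = 258×(0.143)^0.210 = 172 K; PV^γ = const ⇒ P₂ = 29.4 kPa.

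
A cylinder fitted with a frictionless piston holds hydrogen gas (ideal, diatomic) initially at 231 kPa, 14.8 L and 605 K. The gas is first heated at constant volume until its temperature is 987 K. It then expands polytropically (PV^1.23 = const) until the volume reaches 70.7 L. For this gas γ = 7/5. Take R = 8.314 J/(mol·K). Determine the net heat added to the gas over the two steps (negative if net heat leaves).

n = P₁V₁/(RT₁) = 231×14.8/(8.314×605) = 0.680 mol.
Step 1 — Isochoric: V stays 14.8 L; P/T = const ⇒ T₂ = 987 K, P₂ = 377 kPa.
W = 0 (no volume change).
ΔU = nCvΔT = 0.680×20.8×(987−605) = 5400 J.
Q = ΔU = 5400 J.
State after step 1: P = 377 kPa, V = 14.8 L, T = 987 K.
Step 2 — Polytropic n=1.23: T₂ = T₁(V₁/V₂)^(n−1) = 987×(0.209)^0.23 = 689 K; P₂ = P₁(V₁/V₂)^n = 55.1 kPa.
W = (P₁V₁−P₂V₂)/(n−1) = (377×14.8−55.1×70.7)/0.23 = 7330 J.
ΔU = nCvΔT = 0.680×20.8×(689−987) = -4210 J.
Q = ΔU + W = 3110 J.
Net over both steps: W = 7330 J, Q = 8510 J, ΔU = 1180 J.

8510 J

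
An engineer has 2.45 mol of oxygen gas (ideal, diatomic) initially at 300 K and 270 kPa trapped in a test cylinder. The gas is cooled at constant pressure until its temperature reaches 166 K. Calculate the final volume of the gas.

V₁ = nRT₁/P₁ = 2.45×8.314×300/270 = 22.6 L.
Isobaric: P stays 270 kPa; V/T = const ⇒ T₂ = 166 K, V₂ = 12.5 L.

12.5 L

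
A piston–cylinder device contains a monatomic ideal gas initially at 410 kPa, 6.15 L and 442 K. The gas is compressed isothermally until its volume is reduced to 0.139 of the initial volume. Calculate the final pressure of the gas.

Isothermal: T stays 442 K; PV = const ⇒ V₂ = 0.855 L, P₂ = 2950 kPa.

2950 kPa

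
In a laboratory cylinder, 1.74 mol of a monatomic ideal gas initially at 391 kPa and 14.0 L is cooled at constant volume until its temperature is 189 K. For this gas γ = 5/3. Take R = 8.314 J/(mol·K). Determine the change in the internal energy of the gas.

T₁ = P₁V₁/(nR) = 391×14.0/(1.74×8.314) = 378 K.
Isochoric: V stays 14.0 L; P/T = const ⇒ T₂ = 189 K, P₂ = 195 kPa.
For an ideal gas ΔU = nCvΔT with Cv = (3/2)R = 12.5 J/(mol·K).
ΔU = 1.74×12.5×(189−378) = -4110 J.

-4110 J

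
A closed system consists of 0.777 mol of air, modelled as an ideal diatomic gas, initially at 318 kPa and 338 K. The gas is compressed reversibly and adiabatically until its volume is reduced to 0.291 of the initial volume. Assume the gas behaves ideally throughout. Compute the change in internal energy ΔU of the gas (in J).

V₁ = nRT₁/P₁ = 0.777×8.314×338/318 = 6.87 L.
Adiabatic: TV^(γ−1) = const ⇒ T₂ = 338×(3.44)^0.400 = 554 K; PV^γ = const ⇒ P₂ = 1790 kPa.
For an ideal gas ΔU = nCvΔT with Cv = (5/2)R = 20.8 J/(mol·K).
ΔU = 0.777×20.8×(554−338) = 3490 J.

3490 J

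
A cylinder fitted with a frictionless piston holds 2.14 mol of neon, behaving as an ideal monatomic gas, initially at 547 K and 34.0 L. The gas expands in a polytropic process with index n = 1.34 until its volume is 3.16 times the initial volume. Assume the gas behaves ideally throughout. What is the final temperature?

370 K

P₁ = nRT₁/V₁ = 2.14×8.314×547/34.0 = 286 kPa.
Polytropic n=1.34: T₂ = T₁(V₁/V₂)^(n−1) = 547×(0.316)^0.34 = 370 K; P₂ = P₁(V₁/V₂)^n = 61.3 kPa.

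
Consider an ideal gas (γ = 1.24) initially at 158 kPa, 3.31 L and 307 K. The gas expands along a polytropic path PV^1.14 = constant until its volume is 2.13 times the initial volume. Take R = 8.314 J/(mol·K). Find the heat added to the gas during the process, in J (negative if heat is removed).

156 J

n = P₁V₁/(RT₁) = 158×3.31/(8.314×307) = 0.205 mol.
Polytropic n=1.14: T₂ = T₁(V₁/V₂)^(n−1) = 307×(0.469)^0.14 = 276 K; P₂ = P₁(V₁/V₂)^n = 66.7 kPa.
W = (P₁V₁−P₂V₂)/(n−1) = (158×3.31−66.7×7.05)/0.14 = 375 J.
ΔU = nCvΔT = 0.205×34.6×(276−307) = -219 J.
Q = ΔU + W = 156 J.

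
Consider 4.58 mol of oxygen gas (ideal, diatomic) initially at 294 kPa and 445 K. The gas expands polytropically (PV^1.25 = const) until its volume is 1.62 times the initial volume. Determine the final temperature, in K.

394 K

V₁ = nRT₁/P₁ = 4.58×8.314×445/294 = 57.6 L.
Polytropic n=1.25: T₂ = T₁(V₁/V₂)^(n−1) = 445×(0.617)^0.25 = 394 K; P₂ = P₁(V₁/V₂)^n = 161 kPa.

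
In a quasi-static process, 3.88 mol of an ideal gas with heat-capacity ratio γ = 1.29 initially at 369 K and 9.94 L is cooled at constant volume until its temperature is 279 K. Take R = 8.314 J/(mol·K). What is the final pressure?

905 kPa

P₁ = nRT₁/V₁ = 3.88×8.314×369/9.94 = 1200 kPa.
Isochoric: V stays 9.94 L; P/T = const ⇒ T₂ = 279 K, P₂ = 905 kPa.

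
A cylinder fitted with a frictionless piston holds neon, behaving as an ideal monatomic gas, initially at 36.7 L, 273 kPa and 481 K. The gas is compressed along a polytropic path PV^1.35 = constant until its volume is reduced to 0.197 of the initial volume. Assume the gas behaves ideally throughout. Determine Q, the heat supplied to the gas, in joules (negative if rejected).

-10400 J

n = P₁V₁/(RT₁) = 273×36.7/(8.314×481) = 2.51 mol.
Polytropic n=1.35: T₂ = T₁(V₁/V₂)^(n−1) = 481×(5.08)^0.35 = 849 K; P₂ = P₁(V₁/V₂)^n = 2450 kPa.
W = (P₁V₁−P₂V₂)/(n−1) = (273×36.7−2450×7.23)/0.35 = -21900 J.
ΔU = nCvΔT = 2.51×12.5×(849−481) = 11500 J.
Q = ΔU + W = -10400 J.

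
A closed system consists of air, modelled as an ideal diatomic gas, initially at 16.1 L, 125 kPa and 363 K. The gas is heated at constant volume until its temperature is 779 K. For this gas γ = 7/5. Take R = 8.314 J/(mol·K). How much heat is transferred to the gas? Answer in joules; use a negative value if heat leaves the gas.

n = P₁V₁/(RT₁) = 125×16.1/(8.314×363) = 0.667 mol.
Isochoric: V stays 16.1 L; P/T = const ⇒ T₂ = 779 K, P₂ = 268 kPa.
W = 0 (no volume change).
ΔU = nCvΔT = 0.667×20.8×(779−363) = 5770 J.
Q = ΔU = 5770 J.

5770 J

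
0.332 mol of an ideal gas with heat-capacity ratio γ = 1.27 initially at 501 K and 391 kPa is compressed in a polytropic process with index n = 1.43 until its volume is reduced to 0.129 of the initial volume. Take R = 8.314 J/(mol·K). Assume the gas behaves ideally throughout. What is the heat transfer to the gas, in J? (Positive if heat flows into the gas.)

2690 J

V₁ = nRT₁/P₁ = 0.332×8.314×501/391 = 3.54 L.
Polytropic n=1.43: T₂ = T₁(V₁/V₂)^(n−1) = 501×(7.75)^0.43 = 1210 K; P₂ = P₁(V₁/V₂)^n = 7310 kPa.
W = (P₁V₁−P₂V₂)/(n−1) = (391×3.54−7310×0.456)/0.43 = -4540 J.
ΔU = nCvΔT = 0.332×30.8×(1210−501) = 7230 J.
Q = ΔU + W = 2690 J.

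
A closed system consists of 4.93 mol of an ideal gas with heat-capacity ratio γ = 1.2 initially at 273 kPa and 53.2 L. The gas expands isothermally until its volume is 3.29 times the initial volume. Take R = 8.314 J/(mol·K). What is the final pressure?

T₁ = P₁V₁/(nR) = 273×53.2/(4.93×8.314) = 354 K.
Isothermal: T stays 354 K; PV = const ⇒ V₂ = 175 L, P₂ = 83.0 kPa.

83.0 kPa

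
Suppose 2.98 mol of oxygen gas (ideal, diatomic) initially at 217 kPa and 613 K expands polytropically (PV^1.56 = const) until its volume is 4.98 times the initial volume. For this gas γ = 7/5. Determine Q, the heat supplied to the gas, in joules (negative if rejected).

-6430 J

V₁ = nRT₁/P₁ = 2.98×8.314×613/217 = 70.0 L.
Polytropic n=1.56: T₂ = T₁(V₁/V₂)^(n−1) = 613×(0.201)^0.56 = 249 K; P₂ = P₁(V₁/V₂)^n = 17.7 kPa.
W = (P₁V₁−P₂V₂)/(n−1) = (217×70.0−17.7×349)/0.56 = 16100 J.
ΔU = nCvΔT = 2.98×20.8×(249−613) = -22500 J.
Q = ΔU + W = -6430 J.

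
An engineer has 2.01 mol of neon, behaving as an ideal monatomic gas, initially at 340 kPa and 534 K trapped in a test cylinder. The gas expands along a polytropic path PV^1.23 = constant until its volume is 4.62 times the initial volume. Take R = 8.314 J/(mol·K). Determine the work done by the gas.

V₁ = nRT₁/P₁ = 2.01×8.314×534/340 = 26.2 L.
Polytropic n=1.23: T₂ = T₁(V₁/V₂)^(n−1) = 534×(0.216)^0.23 = 376 K; P₂ = P₁(V₁/V₂)^n = 51.8 kPa.
W = (P₁V₁−P₂V₂)/(n−1) = (340×26.2−51.8×121)/0.23 = 11500 J.

11500 J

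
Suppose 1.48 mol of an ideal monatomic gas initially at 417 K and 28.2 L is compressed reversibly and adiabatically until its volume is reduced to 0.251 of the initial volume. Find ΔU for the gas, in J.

11600 J

P₁ = nRT₁/V₁ = 1.48×8.314×417/28.2 = 182 kPa.
Adiabatic: TV^(γ−1) = const ⇒ T₂ = 417×(3.98)^0.667 = 1050 K; PV^γ = const ⇒ P₂ = 1820 kPa.
For an ideal gas ΔU = nCvΔT with Cv = (3/2)R = 12.5 J/(mol·K).
ΔU = 1.48×12.5×(1050−417) = 11600 J.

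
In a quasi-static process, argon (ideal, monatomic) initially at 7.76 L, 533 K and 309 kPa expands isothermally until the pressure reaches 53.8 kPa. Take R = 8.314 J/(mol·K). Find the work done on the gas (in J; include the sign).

-4190 J

n = P₁V₁/(RT₁) = 309×7.76/(8.314×533) = 0.541 mol.
Isothermal: T stays 533 K; PV = const ⇒ V₂ = 44.6 L, P₂ = 53.8 kPa.
W = nRT ln(V₂/V₁) = 0.541×8.314×533×ln(5.74) = 4190 J.
Work done on the gas = −W_by = -4190 J.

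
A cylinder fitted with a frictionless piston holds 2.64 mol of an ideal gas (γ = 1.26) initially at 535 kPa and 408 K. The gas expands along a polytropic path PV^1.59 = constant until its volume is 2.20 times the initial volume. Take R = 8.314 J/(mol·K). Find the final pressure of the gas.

V₁ = nRT₁/P₁ = 2.64×8.314×408/535 = 16.7 L.
Polytropic n=1.59: T₂ = T₁(V₁/V₂)^(n−1) = 408×(0.455)^0.59 = 256 K; P₂ = P₁(V₁/V₂)^n = 153 kPa.

153 kPa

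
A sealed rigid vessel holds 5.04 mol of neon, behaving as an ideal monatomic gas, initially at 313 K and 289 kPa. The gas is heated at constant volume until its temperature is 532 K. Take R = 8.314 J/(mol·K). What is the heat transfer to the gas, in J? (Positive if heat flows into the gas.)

13800 J

V₁ = nRT₁/P₁ = 5.04×8.314×313/289 = 45.4 L.
Isochoric: V stays 45.4 L; P/T = const ⇒ T₂ = 532 K, P₂ = 491 kPa.
W = 0 (no volume change).
ΔU = nCvΔT = 5.04×12.5×(532−313) = 13800 J.
Q = ΔU = 13800 J.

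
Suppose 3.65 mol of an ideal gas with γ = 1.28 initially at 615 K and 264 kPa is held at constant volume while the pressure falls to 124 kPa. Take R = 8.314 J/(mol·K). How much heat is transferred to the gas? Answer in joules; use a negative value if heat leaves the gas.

-35300 J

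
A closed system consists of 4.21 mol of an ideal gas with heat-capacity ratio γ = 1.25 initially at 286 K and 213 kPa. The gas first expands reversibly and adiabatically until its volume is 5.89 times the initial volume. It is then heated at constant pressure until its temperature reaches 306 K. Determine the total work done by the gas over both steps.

18600 J

V₁ = nRT₁/P₁ = 4.21×8.314×286/213 = 47.0 L.
Step 1 — Adiabatic: TV^(γ−1) = const ⇒ T₂ = 286×(0.170)^0.250 = 184 K; PV^γ = const ⇒ P₂ = 23.2 kPa.
ΔU = nCvΔT = 4.21×33.3×(184−286) = -14300 J.
Q = 0 for an adiabatic process, so W = −ΔU = 14300 J.
State after step 1: P = 23.2 kPa, V = 277 L, T = 184 K.
Step 2 — Isobaric: P stays 23.2 kPa; V/T = const ⇒ T₂ = 306 K, V₂ = 461 L.
W = PΔV = 23.2×(461−277) kPa·L = 4280 J.
ΔU = nCvΔT = 4.21×33.3×(306−184) = 17100 J.
Q = ΔU + W = nCpΔT = 21400 J.
Net over both steps: W = 18600 J, Q = 21400 J, ΔU = 2800 J.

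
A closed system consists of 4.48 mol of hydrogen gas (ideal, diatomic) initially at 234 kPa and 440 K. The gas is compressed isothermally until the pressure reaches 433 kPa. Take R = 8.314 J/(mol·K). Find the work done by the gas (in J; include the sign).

V₁ = nRT₁/P₁ = 4.48×8.314×440/234 = 70.0 L.
Isothermal: T stays 440 K; PV = const ⇒ V₂ = 37.8 L, P₂ = 433 kPa.
W = nRT ln(V₂/V₁) = 4.48×8.314×440×ln(0.540) = -10100 J.

-10100 J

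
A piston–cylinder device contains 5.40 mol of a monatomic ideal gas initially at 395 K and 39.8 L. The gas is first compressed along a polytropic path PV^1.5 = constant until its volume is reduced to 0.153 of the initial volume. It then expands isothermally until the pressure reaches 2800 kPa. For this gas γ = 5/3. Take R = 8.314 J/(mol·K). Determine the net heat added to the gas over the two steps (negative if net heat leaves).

30500 J

P₁ = nRT₁/V₁ = 5.40×8.314×395/39.8 = 446 kPa.
Step 1 — Polytropic n=1.5: T₂ = T₁(V₁/V₂)^(n−1) = 395×(6.54)^0.50 = 1010 K; P₂ = P₁(V₁/V₂)^n = 7450 kPa.
W = (P₁V₁−P₂V₂)/(n−1) = (446×39.8−7450×6.09)/0.50 = -55200 J.
ΔU = nCvΔT = 5.40×12.5×(1010−395) = 41400 J.
Q = ΔU + W = -13800 J.
State after step 1: P = 7450 kPa, V = 6.09 L, T = 1010 K.
Step 2 — Isothermal: T stays 1010 K; PV = const ⇒ V₂ = 16.2 L, P₂ = 2800 kPa.
ΔU = 0 (ideal gas, T constant).
W = nRT ln(V₂/V₁) = 5.40×8.314×1010×ln(2.66) = 44300 J.
Q = ΔU + W = 44300 J.
Net over both steps: W = -10900 J, Q = 30500 J, ΔU = 41400 J.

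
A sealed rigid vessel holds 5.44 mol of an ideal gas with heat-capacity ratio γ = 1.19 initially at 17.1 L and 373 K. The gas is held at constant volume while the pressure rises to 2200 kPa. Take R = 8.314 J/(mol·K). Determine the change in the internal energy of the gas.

109000 J

P₁ = nRT₁/V₁ = 5.44×8.314×373/17.1 = 987 kPa.
Isochoric: V stays 17.1 L; P/T = const ⇒ T₂ = 832 K, P₂ = 2200 kPa.
For an ideal gas ΔU = nCvΔT with Cv = R/(γ−1) = 43.8 J/(mol·K).
ΔU = 5.44×43.8×(832−373) = 109000 J.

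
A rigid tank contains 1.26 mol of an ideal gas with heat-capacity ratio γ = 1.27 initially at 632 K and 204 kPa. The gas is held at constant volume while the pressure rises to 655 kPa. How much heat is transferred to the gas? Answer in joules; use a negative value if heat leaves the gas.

54200 J

V₁ = nRT₁/P₁ = 1.26×8.314×632/204 = 32.5 L.
Isochoric: V stays 32.5 L; P/T = const ⇒ T₂ = 2030 K, P₂ = 655 kPa.
W = 0 (no volume change).
ΔU = nCvΔT = 1.26×30.8×(2030−632) = 54200 J.
Q = ΔU = 54200 J.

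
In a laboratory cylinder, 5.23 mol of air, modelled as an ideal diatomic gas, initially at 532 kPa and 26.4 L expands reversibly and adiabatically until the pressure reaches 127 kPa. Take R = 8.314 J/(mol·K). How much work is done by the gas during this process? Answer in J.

11800 J

T₁ = P₁V₁/(nR) = 532×26.4/(5.23×8.314) = 323 K.
Adiabatic: T₂/T₁ = (P₂/P₁)^((γ−1)/γ) ⇒ T₂ = 323×(0.239)^0.286 = 215 K; V₂ = 73.4 L.
ΔU = nCvΔT = 5.23×20.8×(215−323) = -11800 J.
Q = 0 for an adiabatic process, so W = −ΔU = 11800 J.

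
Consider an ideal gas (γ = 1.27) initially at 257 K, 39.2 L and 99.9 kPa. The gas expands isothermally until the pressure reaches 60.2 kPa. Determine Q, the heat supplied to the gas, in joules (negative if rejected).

n = P₁V₁/(RT₁) = 99.9×39.2/(8.314×257) = 1.83 mol.
Isothermal: T stays 257 K; PV = const ⇒ V₂ = 65.1 L, P₂ = 60.2 kPa.
ΔU = 0 (ideal gas, T constant).
W = nRT ln(V₂/V₁) = 1.83×8.314×257×ln(1.66) = 1980 J.
Q = ΔU + W = 1980 J.

1980 J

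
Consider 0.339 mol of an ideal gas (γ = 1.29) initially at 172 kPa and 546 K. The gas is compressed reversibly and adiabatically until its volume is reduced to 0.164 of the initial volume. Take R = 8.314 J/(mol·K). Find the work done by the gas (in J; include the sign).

V₁ = nRT₁/P₁ = 0.339×8.314×546/172 = 8.95 L.
Adiabatic: TV^(γ−1) = const ⇒ T₂ = 546×(6.10)^0.290 = 922 K; PV^γ = const ⇒ P₂ = 1770 kPa.
ΔU = nCvΔT = 0.339×28.7×(922−546) = 3660 J.
Q = 0 for an adiabatic process, so W = −ΔU = -3660 J.

-3660 J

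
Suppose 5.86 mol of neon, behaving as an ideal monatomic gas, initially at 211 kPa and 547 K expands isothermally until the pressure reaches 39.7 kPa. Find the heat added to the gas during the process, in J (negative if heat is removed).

V₁ = nRT₁/P₁ = 5.86×8.314×547/211 = 126 L.
Isothermal: T stays 547 K; PV = const ⇒ V₂ = 671 L, P₂ = 39.7 kPa.
ΔU = 0 (ideal gas, T constant).
W = nRT ln(V₂/V₁) = 5.86×8.314×547×ln(5.31) = 44500 J.
Q = ΔU + W = 44500 J.

44500 J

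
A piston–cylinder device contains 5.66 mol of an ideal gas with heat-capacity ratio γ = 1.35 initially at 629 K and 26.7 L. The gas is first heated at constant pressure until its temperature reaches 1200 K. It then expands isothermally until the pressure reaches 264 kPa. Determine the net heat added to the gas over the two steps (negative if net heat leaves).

185000 J

P₁ = nRT₁/V₁ = 5.66×8.314×629/26.7 = 1110 kPa.
Step 1 — Isobaric: P stays 1110 kPa; V/T = const ⇒ T₂ = 1200 K, V₂ = 50.9 L.
W = PΔV = 1110×(50.9−26.7) kPa·L = 26900 J.
ΔU = nCvΔT = 5.66×23.8×(1200−629) = 76800 J.
Q = ΔU + W = nCpΔT = 104000 J.
State after step 1: P = 1110 kPa, V = 50.9 L, T = 1200 K.
Step 2 — Isothermal: T stays 1200 K; PV = const ⇒ V₂ = 214 L, P₂ = 264 kPa.
ΔU = 0 (ideal gas, T constant).
W = nRT ln(V₂/V₁) = 5.66×8.314×1200×ln(4.20) = 81000 J.
Q = ΔU + W = 81000 J.
Net over both steps: W = 108000 J, Q = 185000 J, ΔU = 76800 J.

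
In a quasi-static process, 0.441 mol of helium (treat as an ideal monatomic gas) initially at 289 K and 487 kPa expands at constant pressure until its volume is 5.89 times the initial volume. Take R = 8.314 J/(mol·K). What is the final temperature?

V₁ = nRT₁/P₁ = 0.441×8.314×289/487 = 2.18 L.
Isobaric: P stays 487 kPa; V/T = const ⇒ T₂ = 1700 K, V₂ = 12.8 L.

1700 K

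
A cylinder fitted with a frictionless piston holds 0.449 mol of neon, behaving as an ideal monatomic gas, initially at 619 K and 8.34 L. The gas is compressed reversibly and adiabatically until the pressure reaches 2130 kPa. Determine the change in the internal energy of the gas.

4370 J

P₁ = nRT₁/V₁ = 0.449×8.314×619/8.34 = 277 kPa.
Adiabatic: T₂/T₁ = (P₂/P₁)^((γ−1)/γ) ⇒ T₂ = 619×(7.69)^0.400 = 1400 K; V₂ = 2.45 L.
For an ideal gas ΔU = nCvΔT with Cv = (3/2)R = 12.5 J/(mol·K).
ΔU = 0.449×12.5×(1400−619) = 4370 J.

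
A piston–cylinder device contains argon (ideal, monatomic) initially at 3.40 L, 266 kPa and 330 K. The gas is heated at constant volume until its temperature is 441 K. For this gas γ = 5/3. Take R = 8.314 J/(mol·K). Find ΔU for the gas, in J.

456 J

n = P₁V₁/(RT₁) = 266×3.40/(8.314×330) = 0.330 mol.
Isochoric: V stays 3.40 L; P/T = const ⇒ T₂ = 441 K, P₂ = 355 kPa.
For an ideal gas ΔU = nCvΔT with Cv = (3/2)R = 12.5 J/(mol·K).
ΔU = 0.330×12.5×(441−330) = 456 J.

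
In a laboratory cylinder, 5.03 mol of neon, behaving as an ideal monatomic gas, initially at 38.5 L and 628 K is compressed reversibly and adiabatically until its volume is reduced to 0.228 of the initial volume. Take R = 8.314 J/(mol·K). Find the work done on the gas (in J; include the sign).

P₁ = nRT₁/V₁ = 5.03×8.314×628/38.5 = 682 kPa.
Adiabatic: TV^(γ−1) = const ⇒ T₂ = 628×(4.39)^0.667 = 1680 K; PV^γ = const ⇒ P₂ = 8020 kPa.
ΔU = nCvΔT = 5.03×12.5×(1680−628) = 66200 J.
Q = 0 for an adiabatic process, so W = −ΔU = -66200 J.
Work done on the gas = −W_by = 66200 J.

66200 J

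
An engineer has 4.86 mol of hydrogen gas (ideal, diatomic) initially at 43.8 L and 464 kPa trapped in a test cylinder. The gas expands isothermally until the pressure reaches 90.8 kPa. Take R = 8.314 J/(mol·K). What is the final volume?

T₁ = P₁V₁/(nR) = 464×43.8/(4.86×8.314) = 503 K.
Isothermal: T stays 503 K; PV = const ⇒ V₂ = 224 L, P₂ = 90.8 kPa.

224 L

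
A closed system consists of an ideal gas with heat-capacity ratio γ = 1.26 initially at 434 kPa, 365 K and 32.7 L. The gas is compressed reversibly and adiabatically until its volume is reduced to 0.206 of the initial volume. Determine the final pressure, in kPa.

3180 kPa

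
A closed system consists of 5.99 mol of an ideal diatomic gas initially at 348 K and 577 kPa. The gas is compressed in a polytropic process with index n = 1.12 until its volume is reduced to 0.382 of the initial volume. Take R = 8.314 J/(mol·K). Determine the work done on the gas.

V₁ = nRT₁/P₁ = 5.99×8.314×348/577 = 30.0 L.
Polytropic n=1.12: T₂ = T₁(V₁/V₂)^(n−1) = 348×(2.62)^0.12 = 391 K; P₂ = P₁(V₁/V₂)^n = 1700 kPa.
W = (P₁V₁−P₂V₂)/(n−1) = (577×30.0−1700×11.5)/0.12 = -17700 J.
Work done on the gas = −W_by = 17700 J.

17700 J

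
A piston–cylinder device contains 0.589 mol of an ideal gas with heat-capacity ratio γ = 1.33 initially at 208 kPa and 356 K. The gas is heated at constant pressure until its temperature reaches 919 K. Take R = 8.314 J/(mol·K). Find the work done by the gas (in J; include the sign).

V₁ = nRT₁/P₁ = 0.589×8.314×356/208 = 8.38 L.
Isobaric: P stays 208 kPa; V/T = const ⇒ T₂ = 919 K, V₂ = 21.6 L.
W = PΔV = 208×(21.6−8.38) kPa·L = 2760 J.

2760 J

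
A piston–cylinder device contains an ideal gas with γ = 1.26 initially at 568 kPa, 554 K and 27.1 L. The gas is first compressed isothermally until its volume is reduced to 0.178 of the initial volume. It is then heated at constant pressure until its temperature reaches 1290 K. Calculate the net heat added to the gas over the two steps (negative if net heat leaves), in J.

n = P₁V₁/(RT₁) = 568×27.1/(8.314×554) = 3.34 mol.
Step 1 — Isothermal: T stays 554 K; PV = const ⇒ V₂ = 4.82 L, P₂ = 3190 kPa.
ΔU = 0 (ideal gas, T constant).
W = nRT ln(V₂/V₁) = 3.34×8.314×554×ln(0.178) = -26600 J.
Q = ΔU + W = -26600 J.
State after step 1: P = 3190 kPa, V = 4.82 L, T = 554 K.
Step 2 — Isobaric: P stays 3190 kPa; V/T = const ⇒ T₂ = 1290 K, V₂ = 11.2 L.
W = PΔV = 3190×(11.2−4.82) kPa·L = 20400 J.
ΔU = nCvΔT = 3.34×32.0×(1290−554) = 78700 J.
Q = ΔU + W = nCpΔT = 99100 J.
Net over both steps: W = -6120 J, Q = 72500 J, ΔU = 78700 J.

72500 J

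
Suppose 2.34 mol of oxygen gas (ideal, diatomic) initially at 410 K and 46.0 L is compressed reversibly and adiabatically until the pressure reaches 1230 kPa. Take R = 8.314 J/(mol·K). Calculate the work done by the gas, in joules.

P₁ = nRT₁/V₁ = 2.34×8.314×410/46.0 = 173 kPa.
Adiabatic: T₂/T₁ = (P₂/P₁)^((γ−1)/γ) ⇒ T₂ = 410×(7.09)^0.286 = 718 K; V₂ = 11.4 L.
ΔU = nCvΔT = 2.34×20.8×(718−410) = 15000 J.
Q = 0 for an adiabatic process, so W = −ΔU = -15000 J.

-15000 J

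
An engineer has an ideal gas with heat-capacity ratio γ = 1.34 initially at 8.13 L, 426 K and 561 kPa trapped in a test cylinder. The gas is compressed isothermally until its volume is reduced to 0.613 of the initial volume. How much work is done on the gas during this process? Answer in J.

2230 J

n = P₁V₁/(RT₁) = 561×8.13/(8.314×426) = 1.29 mol.
Isothermal: T stays 426 K; PV = const ⇒ V₂ = 4.98 L, P₂ = 915 kPa.
W = nRT ln(V₂/V₁) = 1.29×8.314×426×ln(0.613) = -2230 J.
Work done on the gas = −W_by = 2230 J.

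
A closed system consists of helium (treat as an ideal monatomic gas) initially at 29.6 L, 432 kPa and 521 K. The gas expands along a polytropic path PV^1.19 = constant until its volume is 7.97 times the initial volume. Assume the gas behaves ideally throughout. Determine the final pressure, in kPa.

36.5 kPa

Polytropic n=1.19: T₂ = T₁(V₁/V₂)^(n−1) = 521×(0.125)^0.19 = 351 K; P₂ = P₁(V₁/V₂)^n = 36.5 kPa.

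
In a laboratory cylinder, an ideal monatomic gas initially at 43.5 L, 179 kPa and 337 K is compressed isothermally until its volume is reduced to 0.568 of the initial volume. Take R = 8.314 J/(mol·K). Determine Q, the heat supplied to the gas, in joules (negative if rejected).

-4400 J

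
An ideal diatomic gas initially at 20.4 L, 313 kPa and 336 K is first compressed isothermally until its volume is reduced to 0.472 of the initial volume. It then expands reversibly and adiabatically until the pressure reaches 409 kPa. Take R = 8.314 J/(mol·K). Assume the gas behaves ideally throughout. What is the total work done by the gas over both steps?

-2740 J

n = P₁V₁/(RT₁) = 313×20.4/(8.314×336) = 2.29 mol.
Step 1 — Isothermal: T stays 336 K; PV = const ⇒ V₂ = 9.63 L, P₂ = 663 kPa.
ΔU = 0 (ideal gas, T constant).
W = nRT ln(V₂/V₁) = 2.29×8.314×336×ln(0.472) = -4790 J.
Q = ΔU + W = -4790 J.
State after step 1: P = 663 kPa, V = 9.63 L, T = 336 K.
Step 2 — Adiabatic: T₂/T₁ = (P₂/P₁)^((γ−1)/γ) ⇒ T₂ = 336×(0.617)^0.286 = 293 K; V₂ = 13.6 L.
ΔU = nCvΔT = 2.29×20.8×(293−336) = -2060 J.
Q = 0 for an adiabatic process, so W = −ΔU = 2060 J.
Net over both steps: W = -2740 J, Q = -4790 J, ΔU = -2060 J.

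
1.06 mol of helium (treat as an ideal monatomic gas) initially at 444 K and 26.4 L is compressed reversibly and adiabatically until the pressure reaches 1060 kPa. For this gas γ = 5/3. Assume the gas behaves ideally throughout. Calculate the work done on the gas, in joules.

P₁ = nRT₁/V₁ = 1.06×8.314×444/26.4 = 148 kPa.
Adiabatic: T₂/T₁ = (P₂/P₁)^((γ−1)/γ) ⇒ T₂ = 444×(7.15)^0.400 = 975 K; V₂ = 8.11 L.
ΔU = nCvΔT = 1.06×12.5×(975−444) = 7020 J.
Q = 0 for an adiabatic process, so W = −ΔU = -7020 J.
Work done on the gas = −W_by = 7020 J.

7020 J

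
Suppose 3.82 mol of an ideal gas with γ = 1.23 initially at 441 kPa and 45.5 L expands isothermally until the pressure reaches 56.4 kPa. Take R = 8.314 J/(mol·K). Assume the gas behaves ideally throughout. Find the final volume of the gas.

T₁ = P₁V₁/(nR) = 441×45.5/(3.82×8.314) = 632 K.
Isothermal: T stays 632 K; PV = const ⇒ V₂ = 356 L, P₂ = 56.4 kPa.

356 L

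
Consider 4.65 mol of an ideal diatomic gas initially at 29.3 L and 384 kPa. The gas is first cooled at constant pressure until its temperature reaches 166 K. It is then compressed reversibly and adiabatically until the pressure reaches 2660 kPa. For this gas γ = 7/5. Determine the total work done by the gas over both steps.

-16700 J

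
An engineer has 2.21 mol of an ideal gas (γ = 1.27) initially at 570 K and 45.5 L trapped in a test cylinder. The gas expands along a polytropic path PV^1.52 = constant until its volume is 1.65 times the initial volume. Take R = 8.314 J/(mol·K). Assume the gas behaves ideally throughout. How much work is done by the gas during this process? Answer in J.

P₁ = nRT₁/V₁ = 2.21×8.314×570/45.5 = 230 kPa.
Polytropic n=1.52: T₂ = T₁(V₁/V₂)^(n−1) = 570×(0.606)^0.52 = 439 K; P₂ = P₁(V₁/V₂)^n = 108 kPa.
W = (P₁V₁−P₂V₂)/(n−1) = (230×45.5−108×75.1)/0.52 = 4620 J.

4620 J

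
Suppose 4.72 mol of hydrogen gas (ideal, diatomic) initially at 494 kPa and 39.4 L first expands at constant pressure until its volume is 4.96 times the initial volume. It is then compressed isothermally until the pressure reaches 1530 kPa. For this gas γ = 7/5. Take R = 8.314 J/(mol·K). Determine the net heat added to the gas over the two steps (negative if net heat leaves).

T₁ = P₁V₁/(nR) = 494×39.4/(4.72×8.314) = 496 K.
Step 1 — Isobaric: P stays 494 kPa; V/T = const ⇒ T₂ = 2460 K, V₂ = 195 L.
W = PΔV = 494×(195−39.4) kPa·L = 77100 J.
ΔU = nCvΔT = 4.72×20.8×(2460−496) = 193000 J.
Q = ΔU + W = nCpΔT = 270000 J.
State after step 1: P = 494 kPa, V = 195 L, T = 2460 K.
Step 2 — Isothermal: T stays 2460 K; PV = const ⇒ V₂ = 63.1 L, P₂ = 1530 kPa.
ΔU = 0 (ideal gas, T constant).
W = nRT ln(V₂/V₁) = 4.72×8.314×2460×ln(0.323) = -109000 J.
Q = ΔU + W = -109000 J.
Net over both steps: W = -32100 J, Q = 161000 J, ΔU = 193000 J.

161000 J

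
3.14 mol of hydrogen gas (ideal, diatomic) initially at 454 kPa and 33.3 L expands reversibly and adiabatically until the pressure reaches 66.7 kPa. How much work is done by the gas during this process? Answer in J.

T₁ = P₁V₁/(nR) = 454×33.3/(3.14×8.314) = 579 K.
Adiabatic: T₂/T₁ = (P₂/P₁)^((γ−1)/γ) ⇒ T₂ = 579×(0.147)^0.286 = 335 K; V₂ = 131 L.
ΔU = nCvΔT = 3.14×20.8×(335−579) = -15900 J.
Q = 0 for an adiabatic process, so W = −ΔU = 15900 J.

15900 J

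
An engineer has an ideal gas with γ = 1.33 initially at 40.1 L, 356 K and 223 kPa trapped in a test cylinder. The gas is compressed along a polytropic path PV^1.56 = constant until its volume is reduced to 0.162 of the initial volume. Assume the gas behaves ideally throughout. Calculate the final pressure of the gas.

Polytropic n=1.56: T₂ = T₁(V₁/V₂)^(n−1) = 356×(6.17)^0.56 = 987 K; P₂ = P₁(V₁/V₂)^n = 3810 kPa.

3810 kPa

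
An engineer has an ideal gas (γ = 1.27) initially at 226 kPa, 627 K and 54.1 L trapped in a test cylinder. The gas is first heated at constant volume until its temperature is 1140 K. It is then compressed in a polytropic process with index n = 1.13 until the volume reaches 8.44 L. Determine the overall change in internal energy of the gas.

59500 J

n = P₁V₁/(RT₁) = 226×54.1/(8.314×627) = 2.35 mol.
Step 1 — Isochoric: V stays 54.1 L; P/T = const ⇒ T₂ = 1140 K, P₂ = 411 kPa.
W = 0 (no volume change).
ΔU = nCvΔT = 2.35×30.8×(1140−627) = 37100 J.
Q = ΔU = 37100 J.
State after step 1: P = 411 kPa, V = 54.1 L, T = 1140 K.
Step 2 — Polytropic n=1.13: T₂ = T₁(V₁/V₂)^(n−1) = 1140×(6.41)^0.13 = 1450 K; P₂ = P₁(V₁/V₂)^n = 3350 kPa.
W = (P₁V₁−P₂V₂)/(n−1) = (411×54.1−3350×8.44)/0.13 = -46700 J.
ΔU = nCvΔT = 2.35×30.8×(1450−1140) = 22500 J.
Q = ΔU + W = -24200 J.
Net over both steps: W = -46700 J, Q = 12800 J, ΔU = 59500 J.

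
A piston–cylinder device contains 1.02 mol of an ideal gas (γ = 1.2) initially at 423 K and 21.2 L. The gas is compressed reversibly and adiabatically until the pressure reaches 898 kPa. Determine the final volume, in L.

P₁ = nRT₁/V₁ = 1.02×8.314×423/21.2 = 169 kPa.
Adiabatic: T₂/T₁ = (P₂/P₁)^((γ−1)/γ) ⇒ T₂ = 423×(5.31)^0.167 = 559 K; V₂ = 5.28 L.

5.28 L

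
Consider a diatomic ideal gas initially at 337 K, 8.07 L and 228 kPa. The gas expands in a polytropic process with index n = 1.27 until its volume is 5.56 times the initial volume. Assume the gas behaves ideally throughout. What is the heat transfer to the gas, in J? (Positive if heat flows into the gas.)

821 J

n = P₁V₁/(RT₁) = 228×8.07/(8.314×337) = 0.657 mol.
Polytropic n=1.27: T₂ = T₁(V₁/V₂)^(n−1) = 337×(0.180)^0.27 = 212 K; P₂ = P₁(V₁/V₂)^n = 25.8 kPa.
W = (P₁V₁−P₂V₂)/(n−1) = (228×8.07−25.8×44.9)/0.27 = 2530 J.
ΔU = nCvΔT = 0.657×20.8×(212−337) = -1710 J.
Q = ΔU + W = 821 J.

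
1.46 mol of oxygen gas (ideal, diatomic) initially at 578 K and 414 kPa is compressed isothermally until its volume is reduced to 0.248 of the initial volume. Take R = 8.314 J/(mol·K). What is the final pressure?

1670 kPa

V₁ = nRT₁/P₁ = 1.46×8.314×578/414 = 16.9 L.
Isothermal: T stays 578 K; PV = const ⇒ V₂ = 4.20 L, P₂ = 1670 kPa.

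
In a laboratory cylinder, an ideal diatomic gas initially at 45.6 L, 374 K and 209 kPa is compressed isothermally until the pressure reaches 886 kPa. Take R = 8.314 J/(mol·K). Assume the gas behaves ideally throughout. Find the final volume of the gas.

Isothermal: T stays 374 K; PV = const ⇒ V₂ = 10.8 L, P₂ = 886 kPa.

10.8 L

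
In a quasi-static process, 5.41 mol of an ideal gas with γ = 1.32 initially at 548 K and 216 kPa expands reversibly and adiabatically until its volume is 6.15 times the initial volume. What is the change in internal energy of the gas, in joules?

-34000 J

V₁ = nRT₁/P₁ = 5.41×8.314×548/216 = 114 L.
Adiabatic: TV^(γ−1) = const ⇒ T₂ = 548×(0.163)^0.320 = 306 K; PV^γ = const ⇒ P₂ = 19.6 kPa.
For an ideal gas ΔU = nCvΔT with Cv = R/(γ−1) = 26.0 J/(mol·K).
ΔU = 5.41×26.0×(306−548) = -34000 J.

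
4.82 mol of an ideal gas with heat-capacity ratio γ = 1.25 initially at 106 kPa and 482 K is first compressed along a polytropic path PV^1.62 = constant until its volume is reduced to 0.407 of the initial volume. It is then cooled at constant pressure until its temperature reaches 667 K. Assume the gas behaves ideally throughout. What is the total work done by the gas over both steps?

-30200 J

V₁ = nRT₁/P₁ = 4.82×8.314×482/106 = 182 L.
Step 1 — Polytropic n=1.62: T₂ = T₁(V₁/V₂)^(n−1) = 482×(2.46)^0.62 = 842 K; P₂ = P₁(V₁/V₂)^n = 455 kPa.
W = (P₁V₁−P₂V₂)/(n−1) = (106×182−455×74.2)/0.62 = -23200 J.
ΔU = nCvΔT = 4.82×33.3×(842−482) = 57600 J.
Q = ΔU + W = 34400 J.
State after step 1: P = 455 kPa, V = 74.2 L, T = 842 K.
Step 2 — Isobaric: P stays 455 kPa; V/T = const ⇒ T₂ = 667 K, V₂ = 58.8 L.
W = PΔV = 455×(58.8−74.2) kPa·L = -7000 J.
ΔU = nCvΔT = 4.82×33.3×(667−842) = -28000 J.
Q = ΔU + W = nCpΔT = -35000 J.
Net over both steps: W = -30200 J, Q = -584 J, ΔU = 29700 J.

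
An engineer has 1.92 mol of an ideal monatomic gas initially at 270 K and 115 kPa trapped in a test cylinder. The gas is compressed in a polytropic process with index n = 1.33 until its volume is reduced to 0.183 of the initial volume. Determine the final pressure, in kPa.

1100 kPa

V₁ = nRT₁/P₁ = 1.92×8.314×270/115 = 37.5 L.
Polytropic n=1.33: T₂ = T₁(V₁/V₂)^(n−1) = 270×(5.46)^0.33 = 473 K; P₂ = P₁(V₁/V₂)^n = 1100 kPa.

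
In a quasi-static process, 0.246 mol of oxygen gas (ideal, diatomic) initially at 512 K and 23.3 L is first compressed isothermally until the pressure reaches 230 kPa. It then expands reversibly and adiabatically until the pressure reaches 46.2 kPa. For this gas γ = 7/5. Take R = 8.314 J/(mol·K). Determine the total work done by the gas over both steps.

-747 J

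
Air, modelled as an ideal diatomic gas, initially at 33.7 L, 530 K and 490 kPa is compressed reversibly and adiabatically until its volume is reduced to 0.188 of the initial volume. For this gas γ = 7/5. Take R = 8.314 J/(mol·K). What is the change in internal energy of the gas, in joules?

n = P₁V₁/(RT₁) = 490×33.7/(8.314×530) = 3.75 mol.
Adiabatic: TV^(γ−1) = const ⇒ T₂ = 530×(5.32)^0.400 = 1030 K; PV^γ = const ⇒ P₂ = 5090 kPa.
For an ideal gas ΔU = nCvΔT with Cv = (5/2)R = 20.8 J/(mol·K).
ΔU = 3.75×20.8×(1030−530) = 39300 J.

39300 J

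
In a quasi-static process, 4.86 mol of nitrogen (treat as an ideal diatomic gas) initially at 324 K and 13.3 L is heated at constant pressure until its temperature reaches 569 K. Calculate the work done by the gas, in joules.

P₁ = nRT₁/V₁ = 4.86×8.314×324/13.3 = 984 kPa.
Isobaric: P stays 984 kPa; V/T = const ⇒ T₂ = 569 K, V₂ = 23.4 L.
W = PΔV = 984×(23.4−13.3) kPa·L = 9900 J.

9900 J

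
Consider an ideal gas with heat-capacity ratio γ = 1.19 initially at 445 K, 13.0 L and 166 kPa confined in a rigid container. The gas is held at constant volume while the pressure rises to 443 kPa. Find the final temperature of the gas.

1190 K

Isochoric: V stays 13.0 L; P/T = const ⇒ T₂ = 1190 K, P₂ = 443 kPa.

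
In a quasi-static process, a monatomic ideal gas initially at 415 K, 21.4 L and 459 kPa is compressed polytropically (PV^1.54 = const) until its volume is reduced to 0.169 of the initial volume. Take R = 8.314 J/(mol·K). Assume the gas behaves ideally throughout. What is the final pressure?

Polytropic n=1.54: T₂ = T₁(V₁/V₂)^(n−1) = 415×(5.92)^0.54 = 1080 K; P₂ = P₁(V₁/V₂)^n = 7090 kPa.

7090 kPa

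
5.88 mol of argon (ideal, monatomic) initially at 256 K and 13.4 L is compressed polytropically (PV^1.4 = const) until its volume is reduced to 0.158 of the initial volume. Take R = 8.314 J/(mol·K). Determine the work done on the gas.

P₁ = nRT₁/V₁ = 5.88×8.314×256/13.4 = 934 kPa.
Polytropic n=1.4: T₂ = T₁(V₁/V₂)^(n−1) = 256×(6.33)^0.40 = 536 K; P₂ = P₁(V₁/V₂)^n = 12400 kPa.
W = (P₁V₁−P₂V₂)/(n−1) = (934×13.4−12400×2.12)/0.40 = -34200 J.
Work done on the gas = −W_by = 34200 J.

34200 J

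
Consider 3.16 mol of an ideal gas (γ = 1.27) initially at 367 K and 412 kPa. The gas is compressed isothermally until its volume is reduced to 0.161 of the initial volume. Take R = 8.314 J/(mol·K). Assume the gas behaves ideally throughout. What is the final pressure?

V₁ = nRT₁/P₁ = 3.16×8.314×367/412 = 23.4 L.
Isothermal: T stays 367 K; PV = const ⇒ V₂ = 3.77 L, P₂ = 2560 kPa.

2560 kPa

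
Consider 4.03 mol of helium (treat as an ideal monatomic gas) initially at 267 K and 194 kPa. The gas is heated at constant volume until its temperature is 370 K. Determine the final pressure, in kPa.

V₁ = nRT₁/P₁ = 4.03×8.314×267/194 = 46.1 L.
Isochoric: V stays 46.1 L; P/T = const ⇒ T₂ = 370 K, P₂ = 269 kPa.

269 kPa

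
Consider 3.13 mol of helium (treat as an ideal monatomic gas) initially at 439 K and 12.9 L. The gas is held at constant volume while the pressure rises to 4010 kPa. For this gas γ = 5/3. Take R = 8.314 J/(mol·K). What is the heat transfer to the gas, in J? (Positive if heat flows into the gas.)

P₁ = nRT₁/V₁ = 3.13×8.314×439/12.9 = 886 kPa.
Isochoric: V stays 12.9 L; P/T = const ⇒ T₂ = 1990 K, P₂ = 4010 kPa.
W = 0 (no volume change).
ΔU = nCvΔT = 3.13×12.5×(1990−439) = 60500 J.
Q = ΔU = 60500 J.

60500 J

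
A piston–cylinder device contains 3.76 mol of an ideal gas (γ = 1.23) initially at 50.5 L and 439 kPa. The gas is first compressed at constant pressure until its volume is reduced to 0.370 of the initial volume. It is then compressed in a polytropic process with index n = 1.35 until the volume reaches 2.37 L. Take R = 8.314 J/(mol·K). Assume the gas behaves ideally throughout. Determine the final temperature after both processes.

541 K

T₁ = P₁V₁/(nR) = 439×50.5/(3.76×8.314) = 709 K.
Step 1 — Isobaric: P stays 439 kPa; V/T = const ⇒ T₂ = 262 K, V₂ = 18.7 L.
W = PΔV = 439×(18.7−50.5) kPa·L = -14000 J.
ΔU = nCvΔT = 3.76×36.1×(262−709) = -60700 J.
Q = ΔU + W = nCpΔT = -74700 J.
State after step 1: P = 439 kPa, V = 18.7 L, T = 262 K.
Step 2 — Polytropic n=1.35: T₂ = T₁(V₁/V₂)^(n−1) = 262×(7.88)^0.35 = 541 K; P₂ = P₁(V₁/V₂)^n = 7130 kPa.
W = (P₁V₁−P₂V₂)/(n−1) = (439×18.7−7130×2.37)/0.35 = -24800 J.
ΔU = nCvΔT = 3.76×36.1×(541−262) = 37800 J.
Q = ΔU + W = 13000 J.
Net over both steps: W = -38800 J, Q = -61700 J, ΔU = -22900 J.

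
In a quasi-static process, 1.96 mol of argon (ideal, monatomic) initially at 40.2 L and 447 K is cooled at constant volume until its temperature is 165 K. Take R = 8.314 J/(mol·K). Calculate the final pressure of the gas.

66.9 kPa

P₁ = nRT₁/V₁ = 1.96×8.314×447/40.2 = 181 kPa.
Isochoric: V stays 40.2 L; P/T = const ⇒ T₂ = 165 K, P₂ = 66.9 kPa.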